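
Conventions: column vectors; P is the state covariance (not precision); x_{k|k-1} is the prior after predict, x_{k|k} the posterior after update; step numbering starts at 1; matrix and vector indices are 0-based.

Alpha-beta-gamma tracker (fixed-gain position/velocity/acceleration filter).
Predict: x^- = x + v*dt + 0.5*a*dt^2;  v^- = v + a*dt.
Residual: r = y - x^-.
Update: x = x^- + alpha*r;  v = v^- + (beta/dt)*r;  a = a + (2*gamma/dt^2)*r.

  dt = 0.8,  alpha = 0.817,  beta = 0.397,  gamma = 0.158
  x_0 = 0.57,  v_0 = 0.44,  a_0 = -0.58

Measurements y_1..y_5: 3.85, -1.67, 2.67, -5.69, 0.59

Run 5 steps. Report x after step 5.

step 1: x_pred=0.7364  r=3.1136  x^+=3.2802  v^+=1.5211  a^+=0.9573
step 2: x_pred=4.8035  r=-6.4735  x^+=-0.4854  v^+=-0.9255  a^+=-2.2389
step 3: x_pred=-1.9422  r=4.6122  x^+=1.8260  v^+=-0.4278  a^+=0.0383
step 4: x_pred=1.4960  r=-7.1860  x^+=-4.3750  v^+=-3.9632  a^+=-3.5097
step 5: x_pred=-8.6686  r=9.2586  x^+=-1.1043  v^+=-2.1764  a^+=1.0617

x_post = -1.1043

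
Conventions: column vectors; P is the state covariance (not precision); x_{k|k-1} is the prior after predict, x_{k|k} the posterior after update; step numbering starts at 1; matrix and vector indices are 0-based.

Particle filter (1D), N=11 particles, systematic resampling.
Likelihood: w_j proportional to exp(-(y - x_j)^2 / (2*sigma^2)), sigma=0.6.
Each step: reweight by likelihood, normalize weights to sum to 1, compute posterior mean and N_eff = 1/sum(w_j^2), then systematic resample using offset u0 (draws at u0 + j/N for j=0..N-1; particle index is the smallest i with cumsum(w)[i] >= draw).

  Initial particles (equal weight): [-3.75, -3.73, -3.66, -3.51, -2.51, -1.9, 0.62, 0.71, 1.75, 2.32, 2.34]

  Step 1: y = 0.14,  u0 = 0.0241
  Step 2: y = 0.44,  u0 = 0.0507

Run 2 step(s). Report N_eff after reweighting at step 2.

N_eff = 10.9914

step 1: w=[0.0000, 0.0000, 0.0000, 0.0000, 0.0000, 0.0022, 0.5202, 0.4562, 0.0196, 0.0010, 0.0009]  mean=0.6806  Neff=2.0874  idx=[6, 6, 6, 6, 6, 6, 7, 7, 7, 7, 7]
step 2: w=[0.0932, 0.0932, 0.0932, 0.0932, 0.0932, 0.0932, 0.0881, 0.0881, 0.0881, 0.0881, 0.0881]  mean=0.6597  Neff=10.9914  idx=[0, 1, 2, 3, 4, 5, 6, 7, 8, 9, 10]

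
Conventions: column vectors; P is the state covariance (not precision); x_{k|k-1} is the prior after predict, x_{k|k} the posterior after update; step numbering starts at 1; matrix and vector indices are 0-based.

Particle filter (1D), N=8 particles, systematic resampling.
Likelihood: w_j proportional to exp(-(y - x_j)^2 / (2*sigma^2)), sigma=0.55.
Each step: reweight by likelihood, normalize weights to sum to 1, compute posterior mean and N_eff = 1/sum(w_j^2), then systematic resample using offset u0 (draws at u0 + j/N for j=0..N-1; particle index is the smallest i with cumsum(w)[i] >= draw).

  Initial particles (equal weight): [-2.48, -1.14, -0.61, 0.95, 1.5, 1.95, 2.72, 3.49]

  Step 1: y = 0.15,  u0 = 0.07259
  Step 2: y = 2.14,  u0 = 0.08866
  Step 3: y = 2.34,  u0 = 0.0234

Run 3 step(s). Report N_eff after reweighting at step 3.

step 1: w=[0.0000, 0.0752, 0.4529, 0.4085, 0.0579, 0.0056, 0.0000, 0.0000]  mean=0.1238  Neff=2.6246  idx=[1, 2, 2, 2, 3, 3, 3, 4]
step 2: w=[0.0000, 0.0000, 0.0000, 0.0000, 0.1208, 0.1208, 0.1208, 0.6376]  mean=1.3007  Neff=2.2207  idx=[4, 5, 6, 7, 7, 7, 7, 7]
step 3: w=[0.0244, 0.0244, 0.0244, 0.1854, 0.1854, 0.1854, 0.1854, 0.1854]  mean=1.4597  Neff=5.7614  idx=[0, 3, 4, 4, 5, 6, 6, 7]

N_eff = 5.7614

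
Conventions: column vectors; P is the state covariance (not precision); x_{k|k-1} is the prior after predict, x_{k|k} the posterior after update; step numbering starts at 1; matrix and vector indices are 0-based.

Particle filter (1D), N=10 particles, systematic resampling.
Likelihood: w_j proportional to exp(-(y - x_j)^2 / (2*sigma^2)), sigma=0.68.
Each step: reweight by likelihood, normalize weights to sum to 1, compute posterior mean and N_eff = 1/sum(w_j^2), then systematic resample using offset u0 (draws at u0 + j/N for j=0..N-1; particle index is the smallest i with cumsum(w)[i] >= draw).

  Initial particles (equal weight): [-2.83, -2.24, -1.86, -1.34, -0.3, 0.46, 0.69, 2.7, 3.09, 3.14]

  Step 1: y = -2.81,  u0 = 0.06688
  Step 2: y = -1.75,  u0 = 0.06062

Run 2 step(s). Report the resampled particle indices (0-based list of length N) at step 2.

resampled_idx = [1, 3, 4, 5, 6, 6, 7, 8, 8, 9]

step 1: w=[0.4589, 0.3231, 0.1730, 0.0444, 0.0005, 0.0000, 0.0000, 0.0000, 0.0000, 0.0000]  mean=-2.4041  Neff=2.8822  idx=[0, 0, 0, 0, 1, 1, 1, 1, 2, 3]
step 2: w=[0.0469, 0.0469, 0.0469, 0.0469, 0.1277, 0.1277, 0.1277, 0.1277, 0.1634, 0.1381]  mean=-2.1643  Neff=8.3459  idx=[1, 3, 4, 5, 6, 6, 7, 8, 8, 9]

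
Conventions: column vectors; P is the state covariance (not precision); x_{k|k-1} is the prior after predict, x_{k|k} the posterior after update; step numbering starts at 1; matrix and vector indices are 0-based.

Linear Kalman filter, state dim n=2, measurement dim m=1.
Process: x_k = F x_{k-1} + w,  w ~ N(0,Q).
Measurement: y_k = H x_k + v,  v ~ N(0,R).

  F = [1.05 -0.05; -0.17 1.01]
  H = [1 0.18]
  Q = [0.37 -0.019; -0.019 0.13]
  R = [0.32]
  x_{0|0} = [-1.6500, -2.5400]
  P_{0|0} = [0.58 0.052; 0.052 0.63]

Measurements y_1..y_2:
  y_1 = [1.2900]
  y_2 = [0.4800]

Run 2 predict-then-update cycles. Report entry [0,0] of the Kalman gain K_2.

K[0,0] = 0.6727

step 1: x^-=[-1.6055, -2.2849]  P^-=[1.0056 -0.0988; -0.0988 0.7716]  S=[1.3150]  K=[0.7512; 0.0305]  nu=[3.3068]  x^+=[0.8784, -2.1840]  P^+=[0.2636 -0.1289; -0.1289 0.7703]
step 2: x^-=[1.0316, -2.3552]  P^-=[0.6761 -0.2427; -0.2427 0.9677]  S=[0.9400]  K=[0.6727; -0.0729]  nu=[-0.1276]  x^+=[0.9457, -2.3459]  P^+=[0.2507 -0.1966; -0.1966 0.9627]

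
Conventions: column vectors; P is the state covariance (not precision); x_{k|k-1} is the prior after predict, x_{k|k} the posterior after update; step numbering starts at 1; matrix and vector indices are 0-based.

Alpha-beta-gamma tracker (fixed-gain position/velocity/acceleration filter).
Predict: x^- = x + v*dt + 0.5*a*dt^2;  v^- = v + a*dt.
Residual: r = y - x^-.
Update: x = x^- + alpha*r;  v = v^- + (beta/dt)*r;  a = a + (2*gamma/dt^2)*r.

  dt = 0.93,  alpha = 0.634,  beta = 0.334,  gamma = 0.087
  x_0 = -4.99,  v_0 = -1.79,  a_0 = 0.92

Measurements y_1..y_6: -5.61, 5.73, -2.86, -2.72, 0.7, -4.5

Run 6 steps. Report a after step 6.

a_post = -2.0042

step 1: x_pred=-6.2568  r=0.6468  x^+=-5.8467  v^+=-0.7021  a^+=1.0501
step 2: x_pred=-6.0456  r=11.7756  x^+=1.4201  v^+=4.5036  a^+=3.4191
step 3: x_pred=7.0871  r=-9.9471  x^+=0.7806  v^+=4.1110  a^+=1.4180
step 4: x_pred=5.2171  r=-7.9371  x^+=0.1850  v^+=2.5792  a^+=-0.1788
step 5: x_pred=2.5063  r=-1.8063  x^+=1.3611  v^+=1.7642  a^+=-0.5422
step 6: x_pred=2.7674  r=-7.2674  x^+=-1.8401  v^+=-1.3500  a^+=-2.0042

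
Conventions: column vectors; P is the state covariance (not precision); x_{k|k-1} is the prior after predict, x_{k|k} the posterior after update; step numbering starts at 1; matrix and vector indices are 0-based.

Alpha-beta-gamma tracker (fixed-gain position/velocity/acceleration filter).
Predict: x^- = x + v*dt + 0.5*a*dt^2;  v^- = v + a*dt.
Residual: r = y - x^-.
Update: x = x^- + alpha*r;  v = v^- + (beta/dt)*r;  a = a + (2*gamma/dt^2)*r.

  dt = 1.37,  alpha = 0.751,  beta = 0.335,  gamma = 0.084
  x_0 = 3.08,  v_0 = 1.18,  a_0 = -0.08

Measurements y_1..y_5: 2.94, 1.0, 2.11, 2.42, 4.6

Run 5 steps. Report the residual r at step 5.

step 1: x_pred=4.6215  r=-1.6815  x^+=3.3587  v^+=0.6592  a^+=-0.2305
step 2: x_pred=4.0455  r=-3.0455  x^+=1.7583  v^+=-0.4013  a^+=-0.5031
step 3: x_pred=0.7364  r=1.3736  x^+=1.7680  v^+=-0.7547  a^+=-0.3802
step 4: x_pred=0.3773  r=2.0427  x^+=1.9114  v^+=-0.7760  a^+=-0.1973
step 5: x_pred=0.6631  r=3.9369  x^+=3.6197  v^+=-0.0837  a^+=0.1551

resid = 3.9369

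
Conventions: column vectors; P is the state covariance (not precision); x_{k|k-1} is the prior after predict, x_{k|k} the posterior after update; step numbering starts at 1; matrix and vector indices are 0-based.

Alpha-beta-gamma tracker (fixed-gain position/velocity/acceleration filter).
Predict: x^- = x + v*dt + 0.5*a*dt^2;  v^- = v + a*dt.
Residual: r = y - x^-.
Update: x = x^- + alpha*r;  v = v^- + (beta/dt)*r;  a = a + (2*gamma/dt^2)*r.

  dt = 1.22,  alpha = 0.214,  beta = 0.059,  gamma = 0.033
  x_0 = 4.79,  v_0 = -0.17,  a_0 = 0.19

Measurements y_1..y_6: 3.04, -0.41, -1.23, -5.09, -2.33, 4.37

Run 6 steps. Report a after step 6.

a_post = -0.2141

step 1: x_pred=4.7240  r=-1.6840  x^+=4.3636  v^+=-0.0196  a^+=0.1153
step 2: x_pred=4.4255  r=-4.8355  x^+=3.3907  v^+=-0.1128  a^+=-0.0991
step 3: x_pred=3.1793  r=-4.4093  x^+=2.2357  v^+=-0.4469  a^+=-0.2946
step 4: x_pred=1.4713  r=-6.5613  x^+=0.0671  v^+=-1.1237  a^+=-0.5856
step 5: x_pred=-1.7395  r=-0.5905  x^+=-1.8659  v^+=-1.8666  a^+=-0.6117
step 6: x_pred=-4.5984  r=8.9684  x^+=-2.6791  v^+=-2.1792  a^+=-0.2141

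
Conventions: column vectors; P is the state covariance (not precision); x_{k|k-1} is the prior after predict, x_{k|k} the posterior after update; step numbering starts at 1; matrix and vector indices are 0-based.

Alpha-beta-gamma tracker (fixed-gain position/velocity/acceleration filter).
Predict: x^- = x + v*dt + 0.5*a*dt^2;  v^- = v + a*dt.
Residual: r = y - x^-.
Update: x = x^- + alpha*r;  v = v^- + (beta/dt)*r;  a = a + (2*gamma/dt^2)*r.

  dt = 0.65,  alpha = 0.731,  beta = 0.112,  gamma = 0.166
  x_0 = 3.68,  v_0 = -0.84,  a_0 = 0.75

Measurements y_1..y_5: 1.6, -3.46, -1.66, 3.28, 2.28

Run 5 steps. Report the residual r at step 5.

resid = 3.2761

step 1: x_pred=3.2924  r=-1.6924  x^+=2.0553  v^+=-0.6441  a^+=-0.5799
step 2: x_pred=1.5141  r=-4.9741  x^+=-2.1220  v^+=-1.8781  a^+=-4.4885
step 3: x_pred=-4.2910  r=2.6310  x^+=-2.3677  v^+=-4.3424  a^+=-2.4211
step 4: x_pred=-5.7017  r=8.9817  x^+=0.8639  v^+=-4.3685  a^+=4.6367
step 5: x_pred=-0.9961  r=3.2761  x^+=1.3987  v^+=-0.7901  a^+=7.2110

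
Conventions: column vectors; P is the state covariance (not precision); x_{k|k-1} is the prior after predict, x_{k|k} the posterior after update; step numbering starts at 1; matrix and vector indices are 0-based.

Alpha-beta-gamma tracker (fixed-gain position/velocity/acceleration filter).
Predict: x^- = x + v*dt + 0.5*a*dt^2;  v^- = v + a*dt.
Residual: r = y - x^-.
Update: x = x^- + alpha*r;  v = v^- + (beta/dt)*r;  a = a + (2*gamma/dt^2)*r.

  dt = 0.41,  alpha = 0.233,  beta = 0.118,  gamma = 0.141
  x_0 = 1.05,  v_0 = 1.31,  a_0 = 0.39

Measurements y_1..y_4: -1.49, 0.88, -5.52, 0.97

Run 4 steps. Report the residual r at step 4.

resid = 5.4865

step 1: x_pred=1.6199  r=-3.1099  x^+=0.8953  v^+=0.5749  a^+=-4.8270
step 2: x_pred=0.7253  r=0.1547  x^+=0.7613  v^+=-1.3597  a^+=-4.5675
step 3: x_pred=-0.1801  r=-5.3399  x^+=-1.4243  v^+=-4.7692  a^+=-13.5256
step 4: x_pred=-4.5165  r=5.4865  x^+=-3.2381  v^+=-8.7357  a^+=-4.3217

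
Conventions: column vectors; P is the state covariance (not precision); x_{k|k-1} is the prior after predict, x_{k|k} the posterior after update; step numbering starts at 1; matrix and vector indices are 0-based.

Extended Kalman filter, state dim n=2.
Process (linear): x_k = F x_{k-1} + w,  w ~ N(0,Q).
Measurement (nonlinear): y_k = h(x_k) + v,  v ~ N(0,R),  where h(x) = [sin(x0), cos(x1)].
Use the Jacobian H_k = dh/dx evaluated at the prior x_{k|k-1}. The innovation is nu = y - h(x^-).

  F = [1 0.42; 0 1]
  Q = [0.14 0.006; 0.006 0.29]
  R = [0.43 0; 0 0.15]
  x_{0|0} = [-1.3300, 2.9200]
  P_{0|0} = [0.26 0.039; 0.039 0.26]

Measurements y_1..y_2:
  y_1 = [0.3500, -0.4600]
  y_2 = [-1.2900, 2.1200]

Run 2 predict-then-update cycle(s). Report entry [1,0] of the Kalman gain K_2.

step 1: x^-=[-0.1036, 2.9200]  P^-=[0.4786 0.1542; 0.1542 0.5500]  H_jac=[0.9946 0.0000; 0.0000 -0.2198]  S=[0.9035 -0.0337; -0.0337 0.1766]  K=[0.5235 -0.0920; 0.1452 -0.6569]  nu=[0.4534, 0.5155]  x^+=[0.0863, 2.6472]  P^+=[0.2263 0.0628; 0.0628 0.4483]
step 2: x^-=[1.1981, 2.6472]  P^-=[0.4981 0.2571; 0.2571 0.7383]  H_jac=[0.3641 0.0000; 0.0000 -0.4745]  S=[0.4960 -0.0444; -0.0444 0.3162]  K=[0.3353 -0.3387; 0.0906 -1.0951]  nu=[-2.2214, 3.0003]  x^+=[-0.5628, -0.8397]  P^+=[0.3960 0.1071; 0.1071 0.3462]

K[1,0] = 0.0906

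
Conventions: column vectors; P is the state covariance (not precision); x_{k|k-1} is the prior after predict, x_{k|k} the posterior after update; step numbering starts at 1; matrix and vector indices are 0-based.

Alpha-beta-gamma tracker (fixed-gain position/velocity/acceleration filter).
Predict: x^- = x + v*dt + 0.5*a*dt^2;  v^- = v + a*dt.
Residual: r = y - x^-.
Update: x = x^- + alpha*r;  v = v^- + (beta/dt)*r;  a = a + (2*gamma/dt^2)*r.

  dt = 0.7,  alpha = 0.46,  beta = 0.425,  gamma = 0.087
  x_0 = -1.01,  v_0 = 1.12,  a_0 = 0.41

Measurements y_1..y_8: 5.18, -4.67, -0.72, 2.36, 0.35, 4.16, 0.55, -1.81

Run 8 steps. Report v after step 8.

step 1: x_pred=-0.1255  r=5.3055  x^+=2.3150  v^+=4.6282  a^+=2.2940
step 2: x_pred=6.1168  r=-10.7868  x^+=1.1549  v^+=-0.3151  a^+=-1.5364
step 3: x_pred=0.5579  r=-1.2779  x^+=-0.0299  v^+=-2.1664  a^+=-1.9902
step 4: x_pred=-2.0340  r=4.3940  x^+=-0.0128  v^+=-0.8918  a^+=-0.4299
step 5: x_pred=-0.7423  r=1.0923  x^+=-0.2399  v^+=-0.5295  a^+=-0.0420
step 6: x_pred=-0.6207  r=4.7807  x^+=1.5784  v^+=2.3438  a^+=1.6557
step 7: x_pred=3.6247  r=-3.0747  x^+=2.2103  v^+=1.6360  a^+=0.5639
step 8: x_pred=3.4937  r=-5.3037  x^+=1.0540  v^+=-1.1894  a^+=-1.3195

v_post = -1.1894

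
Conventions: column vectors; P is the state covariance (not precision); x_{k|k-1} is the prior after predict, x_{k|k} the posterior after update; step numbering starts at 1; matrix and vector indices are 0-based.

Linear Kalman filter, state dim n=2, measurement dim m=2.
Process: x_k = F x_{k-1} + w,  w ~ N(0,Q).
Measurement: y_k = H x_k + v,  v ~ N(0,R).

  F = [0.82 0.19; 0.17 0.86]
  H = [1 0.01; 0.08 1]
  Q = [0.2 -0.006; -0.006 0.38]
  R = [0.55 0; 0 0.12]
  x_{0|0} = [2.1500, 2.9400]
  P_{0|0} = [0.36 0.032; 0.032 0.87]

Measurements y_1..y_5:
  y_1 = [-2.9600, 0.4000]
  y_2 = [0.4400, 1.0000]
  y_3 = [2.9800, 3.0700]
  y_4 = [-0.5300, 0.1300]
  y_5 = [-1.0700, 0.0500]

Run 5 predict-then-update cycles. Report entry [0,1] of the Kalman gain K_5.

K[0,1] = 0.0601

step 1: x^-=[2.3216, 2.8939]  P^-=[0.4834 0.2099; 0.2099 1.0432]  S=[1.0377 0.2592; 0.2592 1.1999]  K=[0.4399 0.1122; -0.0088 0.8853]  nu=[-5.3105, -2.6796]  x^+=[-0.3149, 0.5682]  P^+=[0.2420 -0.0059; -0.0059 0.1067]
step 2: x^-=[-0.1502, 0.4351]  P^-=[0.3647 0.0408; 0.0408 0.4642]  S=[0.9156 0.0747; 0.0747 0.5931]  K=[0.3932 0.0685; -0.0148 0.7901]  nu=[0.5859, 0.5769]  x^+=[0.1197, 0.8823]  P^+=[0.2164 -0.0091; -0.0091 0.0955]
step 3: x^-=[0.2658, 0.7791]  P^-=[0.3461 0.0331; 0.0331 0.4543]  S=[0.8968 0.0653; 0.0653 0.5818]  K=[0.3818 0.0616; -0.0154 0.7871]  nu=[2.7065, 2.2697]  x^+=[1.4388, 2.5239]  P^+=[0.2101 -0.0094; -0.0094 0.0952]
step 4: x^-=[1.6594, 2.4151]  P^-=[0.3418 0.0319; 0.0319 0.4537]  S=[0.8924 0.0638; 0.0638 0.5810]  K=[0.3790 0.0603; -0.0154 0.7870]  nu=[-2.2135, -2.4179]  x^+=[0.6746, 0.5464]  P^+=[0.2085 -0.0094; -0.0094 0.0952]
step 5: x^-=[0.6570, 0.5846]  P^-=[0.3407 0.0317; 0.0317 0.4537]  S=[0.8914 0.0635; 0.0635 0.5809]  K=[0.3783 0.0601; -0.0154 0.7870]  nu=[-1.7328, -0.5872]  x^+=[-0.0338, 0.1493]  P^+=[0.2082 -0.0094; -0.0094 0.0952]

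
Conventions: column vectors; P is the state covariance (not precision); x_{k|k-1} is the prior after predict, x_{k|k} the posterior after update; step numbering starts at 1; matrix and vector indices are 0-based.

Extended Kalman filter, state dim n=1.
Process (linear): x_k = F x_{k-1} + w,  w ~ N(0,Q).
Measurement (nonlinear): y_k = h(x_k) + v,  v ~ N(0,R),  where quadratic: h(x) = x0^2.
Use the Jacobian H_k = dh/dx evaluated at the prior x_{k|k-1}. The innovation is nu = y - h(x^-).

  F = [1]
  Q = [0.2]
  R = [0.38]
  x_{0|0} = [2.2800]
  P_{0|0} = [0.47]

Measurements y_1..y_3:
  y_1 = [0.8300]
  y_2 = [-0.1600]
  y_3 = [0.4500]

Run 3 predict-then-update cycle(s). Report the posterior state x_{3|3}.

step 1: x^-=[2.2800]  P^-=[0.6700]  H_jac=[4.5600]  S=[14.3117]  K=[0.2135]  nu=[-4.3684]  x^+=[1.3475]  P^+=[0.0178]
step 2: x^-=[1.3475]  P^-=[0.2178]  H_jac=[2.6949]  S=[1.9617]  K=[0.2992]  nu=[-1.9756]  x^+=[0.7564]  P^+=[0.0422]
step 3: x^-=[0.7564]  P^-=[0.2422]  H_jac=[1.5127]  S=[0.9342]  K=[0.3922]  nu=[-0.1221]  x^+=[0.7085]  P^+=[0.0985]

x_post = [0.7085]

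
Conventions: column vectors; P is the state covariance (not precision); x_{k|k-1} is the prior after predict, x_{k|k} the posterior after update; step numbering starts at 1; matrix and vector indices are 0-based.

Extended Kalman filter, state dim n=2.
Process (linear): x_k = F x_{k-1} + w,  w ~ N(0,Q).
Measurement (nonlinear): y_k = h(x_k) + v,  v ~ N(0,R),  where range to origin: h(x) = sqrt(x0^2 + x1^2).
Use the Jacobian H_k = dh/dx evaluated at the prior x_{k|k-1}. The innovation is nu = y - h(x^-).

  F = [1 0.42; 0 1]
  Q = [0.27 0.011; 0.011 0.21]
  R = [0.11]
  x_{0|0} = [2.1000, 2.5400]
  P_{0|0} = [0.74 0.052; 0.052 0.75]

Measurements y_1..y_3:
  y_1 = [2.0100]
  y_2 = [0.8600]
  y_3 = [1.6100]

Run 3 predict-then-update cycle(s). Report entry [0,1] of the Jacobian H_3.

step 1: x^-=[3.1668, 2.5400]  P^-=[1.1860 0.3780; 0.3780 0.9600]  H_jac=[0.7801 0.6257]  S=[1.5765]  K=[0.7369; 0.5680]  nu=[-2.0496]  x^+=[1.6565, 1.3757]  P^+=[0.3300 -0.2819; -0.2819 0.4513]
step 2: x^-=[2.2344, 1.3757]  P^-=[0.4428 -0.0813; -0.0813 0.6613]  H_jac=[0.8515 0.5243]  S=[0.5403]  K=[0.6190; 0.5136]  nu=[-1.7639]  x^+=[1.1424, 0.4698]  P^+=[0.2358 -0.2531; -0.2531 0.5188]
step 3: x^-=[1.3398, 0.4698]  P^-=[0.3847 -0.0242; -0.0242 0.7288]  H_jac=[0.9437 0.3309]  S=[0.5173]  K=[0.6863; 0.4221]  nu=[0.1903]  x^+=[1.4703, 0.5501]  P^+=[0.1410 -0.1741; -0.1741 0.6366]

H_jac[0,1] = 0.3309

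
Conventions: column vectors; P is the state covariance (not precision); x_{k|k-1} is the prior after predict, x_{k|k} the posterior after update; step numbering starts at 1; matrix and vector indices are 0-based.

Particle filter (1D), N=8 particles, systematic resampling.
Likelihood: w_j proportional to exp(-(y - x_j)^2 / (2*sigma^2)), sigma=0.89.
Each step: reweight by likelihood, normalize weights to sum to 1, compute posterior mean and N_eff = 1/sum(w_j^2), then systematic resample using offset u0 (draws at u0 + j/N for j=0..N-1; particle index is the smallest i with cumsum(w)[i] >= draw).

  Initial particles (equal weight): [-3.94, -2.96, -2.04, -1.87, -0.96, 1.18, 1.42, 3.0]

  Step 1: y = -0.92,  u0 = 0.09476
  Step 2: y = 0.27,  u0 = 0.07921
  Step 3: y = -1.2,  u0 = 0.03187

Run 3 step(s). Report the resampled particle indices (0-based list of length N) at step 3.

step 1: w=[0.0014, 0.0331, 0.2072, 0.2587, 0.4569, 0.0283, 0.0144, 0.0000]  mean=-1.3947  Neff=3.1182  idx=[2, 2, 3, 3, 4, 4, 4, 5]
step 2: w=[0.0179, 0.0179, 0.0288, 0.0288, 0.1997, 0.1997, 0.1997, 0.3076]  mean=-0.3927  Neff=4.6182  idx=[3, 4, 5, 5, 6, 7, 7, 7]
step 3: w=[0.1605, 0.2054, 0.2054, 0.2054, 0.2054, 0.0060, 0.0060, 0.0060]  mean=-1.0677  Neff=5.1379  idx=[0, 0, 1, 2, 2, 3, 4, 4]

resampled_idx = [0, 0, 1, 2, 2, 3, 4, 4]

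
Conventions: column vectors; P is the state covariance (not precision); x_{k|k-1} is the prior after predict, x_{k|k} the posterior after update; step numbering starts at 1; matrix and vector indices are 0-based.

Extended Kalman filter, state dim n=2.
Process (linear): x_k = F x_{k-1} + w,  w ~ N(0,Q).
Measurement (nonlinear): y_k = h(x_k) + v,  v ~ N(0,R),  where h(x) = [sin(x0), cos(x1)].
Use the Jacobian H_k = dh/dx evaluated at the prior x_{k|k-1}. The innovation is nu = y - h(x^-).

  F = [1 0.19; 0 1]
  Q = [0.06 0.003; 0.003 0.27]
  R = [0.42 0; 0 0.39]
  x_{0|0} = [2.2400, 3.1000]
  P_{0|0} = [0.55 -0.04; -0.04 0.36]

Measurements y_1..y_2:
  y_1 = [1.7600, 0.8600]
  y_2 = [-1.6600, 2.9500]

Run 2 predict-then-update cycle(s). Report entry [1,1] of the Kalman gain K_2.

K[1,1] = -0.4287

step 1: x^-=[2.8290, 3.1000]  P^-=[0.6078 0.0314; 0.0314 0.6300]  H_jac=[-0.9515 0.0000; 0.0000 -0.0416]  S=[0.9703 0.0012; 0.0012 0.3911]  K=[-0.5960 -0.0014; -0.0307 -0.0669]  nu=[1.4525, 1.8591]  x^+=[1.9606, 2.9311]  P^+=[0.2631 0.0136; 0.0136 0.6273]
step 2: x^-=[2.5175, 2.9311]  P^-=[0.3509 0.1357; 0.1357 0.8973]  H_jac=[-0.8115 0.0000; 0.0000 -0.2090]  S=[0.6511 0.0230; 0.0230 0.4292]  K=[-0.4358 -0.0427; -0.1540 -0.4287]  nu=[-2.2444, 3.9279]  x^+=[3.3278, 1.5930]  P^+=[0.2256 0.0797; 0.0797 0.8000]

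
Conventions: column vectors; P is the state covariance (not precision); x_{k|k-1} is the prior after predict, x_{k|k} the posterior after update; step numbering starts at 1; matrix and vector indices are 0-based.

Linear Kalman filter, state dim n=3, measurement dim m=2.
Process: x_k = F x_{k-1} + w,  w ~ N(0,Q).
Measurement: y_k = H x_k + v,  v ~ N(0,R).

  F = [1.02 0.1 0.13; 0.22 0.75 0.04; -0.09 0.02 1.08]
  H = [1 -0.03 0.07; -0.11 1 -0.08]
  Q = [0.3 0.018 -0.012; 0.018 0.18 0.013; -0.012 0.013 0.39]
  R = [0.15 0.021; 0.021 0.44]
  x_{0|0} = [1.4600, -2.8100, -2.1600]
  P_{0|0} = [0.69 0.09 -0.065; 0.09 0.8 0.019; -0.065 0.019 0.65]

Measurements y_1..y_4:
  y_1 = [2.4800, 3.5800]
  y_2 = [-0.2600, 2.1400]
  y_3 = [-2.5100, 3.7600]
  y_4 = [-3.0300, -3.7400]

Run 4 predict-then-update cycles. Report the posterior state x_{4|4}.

step 1: x^-=[0.9274, -1.8727, -2.5204]  P^-=[1.0385 0.3045 -0.0502; 0.3045 0.6941 0.0339; -0.0502 0.0339 1.1672]  S=[1.1694 0.1917; 0.1917 1.0809]  K=[0.8732 0.0248; 0.1491 0.5822; 0.0353 -0.0561]  nu=[1.6728, 5.3531]  x^+=[2.5210, 1.4936, -2.7619]  P^+=[0.1379 0.0384 -0.0755; 0.0384 0.2684 0.0608; -0.0755 0.0608 1.1631]
step 2: x^-=[2.3617, 1.5643, -3.1799]  P^-=[0.4552 0.1063 0.0641; 0.1063 0.3545 0.0937; 0.0641 0.0937 1.7650]  S=[0.6164 0.0582; 0.0582 0.7741]  K=[0.7397 0.0104; 0.1258 0.4237; 0.3087 -0.0936]  nu=[-2.3522, 0.5811]  x^+=[0.6279, 1.5146, -3.9603]  P^+=[0.1170 0.0272 -0.0721; 0.0272 0.1996 0.0936; -0.0721 0.0936 1.7029]
step 3: x^-=[0.2771, 1.1157, -4.3033]  P^-=[0.4414 0.0940 0.1489; 0.0940 0.3140 0.1445; 0.1489 0.1445 2.3952]  S=[0.6180 0.0413; 0.0413 0.7335]  K=[0.7262 0.0048; 0.1271 0.3910; 0.5129 -0.1154]  nu=[-2.4524, 2.3305]  x^+=[-1.4927, 1.7154, -5.8300]  P^+=[0.1152 0.0238 -0.0775; 0.0238 0.1877 0.1297; -0.0775 0.1297 2.2278]
step 4: x^-=[-2.1089, 0.7250, -6.1278]  P^-=[0.4470 0.0960 0.2207; 0.0960 0.3090 0.1953; 0.2207 0.1953 3.0101]  S=[0.6364 0.0368; 0.0368 0.7252]  K=[0.7220 0.0036; 0.1357 0.3831; 0.6763 -0.1306]  nu=[-0.4704, -5.1872]  x^+=[-2.4672, -1.3261, -5.7684]  P^+=[0.1151 0.0225 -0.0863; 0.0225 0.1870 0.1643; -0.0863 0.1643 2.7132]

x_post = [-2.4672, -1.3261, -5.7684]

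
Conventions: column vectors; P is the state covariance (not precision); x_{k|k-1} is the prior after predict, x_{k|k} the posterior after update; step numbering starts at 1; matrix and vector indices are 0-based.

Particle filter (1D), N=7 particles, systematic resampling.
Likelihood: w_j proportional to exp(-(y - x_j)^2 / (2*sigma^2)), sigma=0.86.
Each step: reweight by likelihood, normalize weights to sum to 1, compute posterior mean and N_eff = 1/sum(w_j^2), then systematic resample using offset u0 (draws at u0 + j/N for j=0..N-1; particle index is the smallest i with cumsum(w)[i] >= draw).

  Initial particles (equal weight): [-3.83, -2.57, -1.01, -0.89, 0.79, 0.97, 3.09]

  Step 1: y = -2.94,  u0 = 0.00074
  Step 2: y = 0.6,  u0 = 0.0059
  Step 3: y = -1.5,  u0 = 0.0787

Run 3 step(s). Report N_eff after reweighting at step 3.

step 1: w=[0.3578, 0.5572, 0.0493, 0.0357, 0.0001, 0.0000, 0.0000]  mean=-2.8838  Neff=2.2615  idx=[0, 0, 0, 1, 1, 1, 1]
step 2: w=[0.0004, 0.0004, 0.0004, 0.2497, 0.2497, 0.2497, 0.2497]  mean=-2.5715  Neff=4.0093  idx=[3, 3, 4, 4, 5, 5, 6]
step 3: w=[0.1429, 0.1429, 0.1429, 0.1429, 0.1429, 0.1429, 0.1429]  mean=-2.5700  Neff=7.0000  idx=[0, 1, 2, 3, 4, 5, 6]

N_eff = 7.0000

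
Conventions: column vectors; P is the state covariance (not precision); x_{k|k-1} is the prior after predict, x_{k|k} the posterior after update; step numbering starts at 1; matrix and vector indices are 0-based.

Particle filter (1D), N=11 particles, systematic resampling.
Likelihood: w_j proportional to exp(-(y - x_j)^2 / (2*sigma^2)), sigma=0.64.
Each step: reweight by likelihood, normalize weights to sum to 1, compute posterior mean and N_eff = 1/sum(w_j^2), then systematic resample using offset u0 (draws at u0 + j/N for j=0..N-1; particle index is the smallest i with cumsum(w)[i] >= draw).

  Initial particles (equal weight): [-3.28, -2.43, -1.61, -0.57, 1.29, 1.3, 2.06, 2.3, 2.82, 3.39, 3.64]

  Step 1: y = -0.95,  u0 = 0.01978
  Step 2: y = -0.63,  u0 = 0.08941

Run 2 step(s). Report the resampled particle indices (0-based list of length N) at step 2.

step 1: w=[0.0009, 0.0460, 0.3916, 0.5587, 0.0015, 0.0014, 0.0000, 0.0000, 0.0000, 0.0000, 0.0000]  mean=-1.0598  Neff=2.1385  idx=[1, 2, 2, 2, 2, 3, 3, 3, 3, 3, 3]
step 2: w=[0.0026, 0.0428, 0.0428, 0.0428, 0.0428, 0.1377, 0.1377, 0.1377, 0.1377, 0.1377, 0.1377]  mean=-0.7531  Neff=8.2594  idx=[3, 5, 5, 6, 7, 7, 8, 9, 9, 10, 10]

resampled_idx = [3, 5, 5, 6, 7, 7, 8, 9, 9, 10, 10]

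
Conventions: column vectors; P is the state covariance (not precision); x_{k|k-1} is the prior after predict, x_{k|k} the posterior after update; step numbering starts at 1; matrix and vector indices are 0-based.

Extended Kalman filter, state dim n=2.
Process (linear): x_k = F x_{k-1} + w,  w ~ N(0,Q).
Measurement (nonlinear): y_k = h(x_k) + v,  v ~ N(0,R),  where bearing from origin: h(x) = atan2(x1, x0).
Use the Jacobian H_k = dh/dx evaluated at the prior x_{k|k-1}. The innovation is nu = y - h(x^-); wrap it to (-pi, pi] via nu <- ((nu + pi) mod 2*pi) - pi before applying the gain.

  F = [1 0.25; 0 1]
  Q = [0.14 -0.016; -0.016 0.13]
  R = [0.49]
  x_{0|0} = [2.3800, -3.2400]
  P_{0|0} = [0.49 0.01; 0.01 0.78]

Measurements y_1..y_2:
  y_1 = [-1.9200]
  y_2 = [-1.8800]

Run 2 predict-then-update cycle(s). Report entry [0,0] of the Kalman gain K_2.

step 1: x^-=[1.5700, -3.2400]  P^-=[0.6837 0.1890; 0.1890 0.9100]  H_jac=[0.2500 0.1211]  S=[0.5575]  K=[0.3476; 0.2824]  nu=[-0.8004]  x^+=[1.2918, -3.4661]  P^+=[0.6164 0.1343; 0.1343 0.8655]
step 2: x^-=[0.4252, -3.4661]  P^-=[0.8776 0.3346; 0.3346 0.9955]  H_jac=[0.2842 0.0349]  S=[0.5687]  K=[0.4591; 0.2283]  nu=[-0.4313]  x^+=[0.2272, -3.5645]  P^+=[0.7577 0.2750; 0.2750 0.9659]

K[0,0] = 0.4591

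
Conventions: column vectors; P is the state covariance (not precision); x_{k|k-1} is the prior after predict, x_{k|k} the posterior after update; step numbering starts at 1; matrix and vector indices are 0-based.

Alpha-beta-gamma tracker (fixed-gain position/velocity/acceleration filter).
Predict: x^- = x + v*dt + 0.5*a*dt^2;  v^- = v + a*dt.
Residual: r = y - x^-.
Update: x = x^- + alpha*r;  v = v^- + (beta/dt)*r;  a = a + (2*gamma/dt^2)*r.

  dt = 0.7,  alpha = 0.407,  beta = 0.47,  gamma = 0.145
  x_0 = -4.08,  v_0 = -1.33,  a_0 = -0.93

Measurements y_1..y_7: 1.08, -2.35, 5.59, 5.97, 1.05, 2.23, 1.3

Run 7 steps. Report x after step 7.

step 1: x_pred=-5.2389  r=6.3189  x^+=-2.6671  v^+=2.2617  a^+=2.8097
step 2: x_pred=-0.3955  r=-1.9545  x^+=-1.1910  v^+=2.9162  a^+=1.6530
step 3: x_pred=1.2553  r=4.3347  x^+=3.0195  v^+=6.9837  a^+=4.2184
step 4: x_pred=8.9416  r=-2.9716  x^+=7.7322  v^+=7.9414  a^+=2.4597
step 5: x_pred=13.8938  r=-12.8438  x^+=8.6664  v^+=1.0395  a^+=-5.1417
step 6: x_pred=8.1343  r=-5.9043  x^+=5.7312  v^+=-6.5240  a^+=-8.6361
step 7: x_pred=-0.9514  r=2.2514  x^+=-0.0351  v^+=-11.0576  a^+=-7.3036

x_post = -0.0351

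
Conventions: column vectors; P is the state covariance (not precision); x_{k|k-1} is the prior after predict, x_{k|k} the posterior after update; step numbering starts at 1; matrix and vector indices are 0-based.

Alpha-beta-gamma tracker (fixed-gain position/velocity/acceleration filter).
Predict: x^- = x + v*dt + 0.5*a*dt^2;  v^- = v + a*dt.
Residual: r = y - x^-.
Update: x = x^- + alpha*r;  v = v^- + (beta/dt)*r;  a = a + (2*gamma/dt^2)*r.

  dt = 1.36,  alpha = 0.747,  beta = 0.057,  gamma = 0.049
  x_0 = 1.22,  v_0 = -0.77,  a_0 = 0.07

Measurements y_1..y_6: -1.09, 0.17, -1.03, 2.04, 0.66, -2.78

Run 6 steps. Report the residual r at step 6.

resid = -4.0500

step 1: x_pred=0.2375  r=-1.3275  x^+=-0.7541  v^+=-0.7304  a^+=-0.0003
step 2: x_pred=-1.7478  r=1.9178  x^+=-0.3152  v^+=-0.6505  a^+=0.1013
step 3: x_pred=-1.1063  r=0.0763  x^+=-1.0493  v^+=-0.5096  a^+=0.1053
step 4: x_pred=-1.6449  r=3.6849  x^+=1.1077  v^+=-0.2119  a^+=0.3006
step 5: x_pred=1.0975  r=-0.4375  x^+=0.7707  v^+=0.1785  a^+=0.2774
step 6: x_pred=1.2700  r=-4.0500  x^+=-1.7554  v^+=0.3860  a^+=0.0628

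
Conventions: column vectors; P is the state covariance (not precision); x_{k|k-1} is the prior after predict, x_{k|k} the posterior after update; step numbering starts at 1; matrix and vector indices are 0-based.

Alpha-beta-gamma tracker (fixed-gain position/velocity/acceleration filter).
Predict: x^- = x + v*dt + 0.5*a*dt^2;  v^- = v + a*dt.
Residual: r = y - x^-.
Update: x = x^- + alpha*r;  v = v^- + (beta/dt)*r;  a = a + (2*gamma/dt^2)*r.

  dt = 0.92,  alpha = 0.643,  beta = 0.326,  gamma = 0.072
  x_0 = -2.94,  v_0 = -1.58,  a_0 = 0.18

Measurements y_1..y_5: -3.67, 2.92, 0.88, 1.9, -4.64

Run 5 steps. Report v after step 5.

v_post = 0.0732

step 1: x_pred=-4.3174  r=0.6474  x^+=-3.9011  v^+=-1.1850  a^+=0.2901
step 2: x_pred=-4.8685  r=7.7885  x^+=0.1395  v^+=1.8418  a^+=1.6152
step 3: x_pred=2.5175  r=-1.6375  x^+=1.4646  v^+=2.7476  a^+=1.3366
step 4: x_pred=4.5580  r=-2.6580  x^+=2.8489  v^+=3.0354  a^+=0.8844
step 5: x_pred=6.0158  r=-10.6558  x^+=-0.8359  v^+=0.0732  a^+=-0.9285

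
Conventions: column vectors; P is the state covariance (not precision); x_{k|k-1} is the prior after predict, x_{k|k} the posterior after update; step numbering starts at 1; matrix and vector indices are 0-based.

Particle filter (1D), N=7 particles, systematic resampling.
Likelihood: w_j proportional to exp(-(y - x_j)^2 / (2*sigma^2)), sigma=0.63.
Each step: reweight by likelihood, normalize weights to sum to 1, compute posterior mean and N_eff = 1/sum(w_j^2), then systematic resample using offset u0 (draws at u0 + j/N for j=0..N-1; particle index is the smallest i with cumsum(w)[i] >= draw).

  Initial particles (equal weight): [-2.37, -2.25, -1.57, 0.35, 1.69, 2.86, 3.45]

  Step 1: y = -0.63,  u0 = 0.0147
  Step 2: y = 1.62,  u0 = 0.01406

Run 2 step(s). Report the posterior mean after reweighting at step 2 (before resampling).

step 1: w=[0.0321, 0.0534, 0.4785, 0.4344, 0.0017, 0.0000, 0.0000]  mean=-0.7927  Neff=2.3725  idx=[0, 2, 2, 2, 3, 3, 3]
step 2: w=[0.0000, 0.0000, 0.0000, 0.0000, 0.3333, 0.3333, 0.3333]  mean=0.3500  Neff=3.0001  idx=[4, 4, 4, 5, 5, 6, 6]

post_mean = 0.3500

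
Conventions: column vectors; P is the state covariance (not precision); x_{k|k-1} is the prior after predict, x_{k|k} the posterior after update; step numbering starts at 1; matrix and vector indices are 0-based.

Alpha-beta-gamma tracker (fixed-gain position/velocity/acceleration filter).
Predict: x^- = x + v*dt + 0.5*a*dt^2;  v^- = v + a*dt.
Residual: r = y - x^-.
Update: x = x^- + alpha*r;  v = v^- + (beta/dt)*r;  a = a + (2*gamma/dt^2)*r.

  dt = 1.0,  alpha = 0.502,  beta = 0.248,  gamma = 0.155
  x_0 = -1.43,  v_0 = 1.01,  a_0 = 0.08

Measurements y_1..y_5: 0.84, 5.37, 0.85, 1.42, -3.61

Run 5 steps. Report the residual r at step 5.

step 1: x_pred=-0.3800  r=1.2200  x^+=0.2324  v^+=1.3926  a^+=0.4582
step 2: x_pred=1.8541  r=3.5159  x^+=3.6191  v^+=2.7227  a^+=1.5481
step 3: x_pred=7.1158  r=-6.2658  x^+=3.9704  v^+=2.7169  a^+=-0.3943
step 4: x_pred=6.4902  r=-5.0702  x^+=3.9449  v^+=1.0652  a^+=-1.9660
step 5: x_pred=4.0271  r=-7.6371  x^+=0.1933  v^+=-2.7948  a^+=-4.3335

resid = -7.6371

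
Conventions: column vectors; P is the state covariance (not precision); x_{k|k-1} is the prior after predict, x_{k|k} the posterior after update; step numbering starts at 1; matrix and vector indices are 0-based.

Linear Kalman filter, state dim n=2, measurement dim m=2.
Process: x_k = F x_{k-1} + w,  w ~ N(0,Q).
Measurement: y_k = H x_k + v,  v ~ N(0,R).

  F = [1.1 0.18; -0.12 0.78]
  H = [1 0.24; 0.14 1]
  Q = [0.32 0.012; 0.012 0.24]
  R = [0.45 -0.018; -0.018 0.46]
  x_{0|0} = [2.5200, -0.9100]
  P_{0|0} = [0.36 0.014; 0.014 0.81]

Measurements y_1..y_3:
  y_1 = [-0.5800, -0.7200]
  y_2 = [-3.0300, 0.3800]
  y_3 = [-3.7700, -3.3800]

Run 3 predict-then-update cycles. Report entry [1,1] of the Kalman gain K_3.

K[1,1] = 0.4546

step 1: x^-=[2.6082, -1.0122]  P^-=[0.7874 0.0899; 0.0899 0.7354]  S=[1.3229 0.3617; 0.3617 1.2360]  K=[0.6166 -0.0185; 0.0391 0.5937]  nu=[-2.9453, -0.0729]  x^+=[0.7936, -1.1706]  P^+=[0.2923 -0.0605; -0.0605 0.2809]
step 2: x^-=[0.6623, -1.0083]  P^-=[0.6588 -0.0378; -0.0378 0.4264]  S=[1.1153 0.1375; 0.1375 0.8888]  K=[0.5862 -0.0294; -0.0005 0.4739]  nu=[-3.4503, 1.2956]  x^+=[-1.3986, -0.3924]  P^+=[0.2795 -0.0632; -0.0632 0.2269]
step 3: x^-=[-1.6091, -0.1382]  P^-=[0.6405 -0.0459; -0.0459 0.3939]  S=[1.0912 0.1187; 0.1187 0.8536]  K=[0.5801 -0.0294; -0.0049 0.4546]  nu=[-2.1278, -3.0165]  x^+=[-2.7546, -1.4991]  P^+=[0.2766 -0.0627; -0.0627 0.2180]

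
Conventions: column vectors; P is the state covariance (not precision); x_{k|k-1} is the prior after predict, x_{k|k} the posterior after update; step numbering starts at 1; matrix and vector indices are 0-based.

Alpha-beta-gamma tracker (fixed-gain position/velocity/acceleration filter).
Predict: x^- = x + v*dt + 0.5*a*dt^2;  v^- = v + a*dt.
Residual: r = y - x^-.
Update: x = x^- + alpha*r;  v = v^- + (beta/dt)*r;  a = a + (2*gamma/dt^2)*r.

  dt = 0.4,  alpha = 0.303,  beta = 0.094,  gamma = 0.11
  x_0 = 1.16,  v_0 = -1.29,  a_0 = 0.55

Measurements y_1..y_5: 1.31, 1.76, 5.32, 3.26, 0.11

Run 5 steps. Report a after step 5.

a_post = -1.0635

step 1: x_pred=0.6880  r=0.6220  x^+=0.8765  v^+=-0.9238  a^+=1.4053
step 2: x_pred=0.6194  r=1.1406  x^+=0.9650  v^+=-0.0937  a^+=2.9736
step 3: x_pred=1.1654  r=4.1546  x^+=2.4242  v^+=2.0721  a^+=8.6862
step 4: x_pred=3.9480  r=-0.6880  x^+=3.7395  v^+=5.3849  a^+=7.7403
step 5: x_pred=6.5127  r=-6.4027  x^+=4.5727  v^+=6.9764  a^+=-1.0635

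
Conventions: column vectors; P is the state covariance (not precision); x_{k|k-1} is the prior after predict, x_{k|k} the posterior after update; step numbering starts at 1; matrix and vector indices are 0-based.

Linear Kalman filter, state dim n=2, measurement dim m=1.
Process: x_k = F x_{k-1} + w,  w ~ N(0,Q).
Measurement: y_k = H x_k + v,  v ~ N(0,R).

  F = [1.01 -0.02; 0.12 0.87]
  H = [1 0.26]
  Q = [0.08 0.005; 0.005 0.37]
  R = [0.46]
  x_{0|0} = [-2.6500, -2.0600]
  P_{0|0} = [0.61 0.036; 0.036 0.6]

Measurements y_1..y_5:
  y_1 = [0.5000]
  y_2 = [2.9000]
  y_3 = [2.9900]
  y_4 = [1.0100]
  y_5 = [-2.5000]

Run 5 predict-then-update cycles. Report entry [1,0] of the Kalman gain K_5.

step 1: x^-=[-2.6353, -2.1102]  P^-=[0.7010 0.1000; 0.1000 0.8404]  S=[1.2699]  K=[0.5725; 0.2509]  nu=[3.6840]  x^+=[-0.5261, -1.1861]  P^+=[0.2848 -0.0823; -0.0823 0.7605]
step 2: x^-=[-0.5076, -1.0950]  P^-=[0.3741 -0.0459; -0.0459 0.9326]  S=[0.8733]  K=[0.4147; 0.2251]  nu=[3.6923]  x^+=[1.0237, -0.2639]  P^+=[0.2239 -0.1274; -0.1274 0.8883]
step 3: x^-=[1.0393, -0.1067]  P^-=[0.3139 -0.0950; -0.0950 1.0190]  S=[0.7934]  K=[0.3645; 0.2142]  nu=[1.9785]  x^+=[1.7605, 0.3171]  P^+=[0.2085 -0.1569; -0.1569 0.9826]
step 4: x^-=[1.7717, 0.4872]  P^-=[0.2994 -0.1243; -0.1243 1.0839]  S=[0.7680]  K=[0.3477; 0.2050]  nu=[-0.8884]  x^+=[1.4628, 0.3050]  P^+=[0.2065 -0.1791; -0.1791 1.0516]
step 5: x^-=[1.4713, 0.4409]  P^-=[0.2983 -0.1452; -0.1452 1.1316]  S=[0.7593]  K=[0.3432; 0.1962]  nu=[-4.0860]  x^+=[0.0691, -0.3608]  P^+=[0.2089 -0.1963; -0.1963 1.1023]

K[1,0] = 0.1962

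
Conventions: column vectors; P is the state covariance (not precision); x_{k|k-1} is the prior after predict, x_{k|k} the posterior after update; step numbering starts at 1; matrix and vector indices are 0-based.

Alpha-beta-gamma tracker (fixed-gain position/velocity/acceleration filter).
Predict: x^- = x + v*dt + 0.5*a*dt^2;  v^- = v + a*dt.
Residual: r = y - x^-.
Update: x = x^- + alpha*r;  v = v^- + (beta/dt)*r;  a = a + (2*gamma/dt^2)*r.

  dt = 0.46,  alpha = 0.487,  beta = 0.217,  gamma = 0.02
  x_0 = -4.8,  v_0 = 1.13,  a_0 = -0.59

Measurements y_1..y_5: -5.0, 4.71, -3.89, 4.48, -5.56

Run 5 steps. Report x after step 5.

step 1: x_pred=-4.3426  r=-0.6574  x^+=-4.6628  v^+=0.5485  a^+=-0.7143
step 2: x_pred=-4.4860  r=9.1960  x^+=-0.0076  v^+=4.5581  a^+=1.0241
step 3: x_pred=2.1975  r=-6.0875  x^+=-0.7671  v^+=2.1574  a^+=-0.1266
step 4: x_pred=0.2119  r=4.2681  x^+=2.2905  v^+=4.1126  a^+=0.6802
step 5: x_pred=4.2542  r=-9.8142  x^+=-0.5253  v^+=-0.2043  a^+=-1.1751

x_post = -0.5253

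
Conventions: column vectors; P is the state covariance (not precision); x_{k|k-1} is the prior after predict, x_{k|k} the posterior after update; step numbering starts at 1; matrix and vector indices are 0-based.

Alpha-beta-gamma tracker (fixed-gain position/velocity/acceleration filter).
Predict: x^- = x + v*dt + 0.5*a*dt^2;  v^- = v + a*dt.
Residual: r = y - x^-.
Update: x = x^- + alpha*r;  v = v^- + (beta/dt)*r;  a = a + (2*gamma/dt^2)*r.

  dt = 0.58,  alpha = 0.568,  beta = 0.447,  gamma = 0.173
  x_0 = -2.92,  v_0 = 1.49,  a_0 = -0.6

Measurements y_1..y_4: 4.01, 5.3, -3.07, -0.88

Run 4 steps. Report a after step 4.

step 1: x_pred=-2.1567  r=6.1667  x^+=1.3460  v^+=5.8946  a^+=5.7427
step 2: x_pred=5.7308  r=-0.4308  x^+=5.4861  v^+=8.8934  a^+=5.2996
step 3: x_pred=11.5357  r=-14.6057  x^+=3.2396  v^+=0.7107  a^+=-9.7228
step 4: x_pred=2.0165  r=-2.8965  x^+=0.3713  v^+=-7.1608  a^+=-12.7020

a_post = -12.7020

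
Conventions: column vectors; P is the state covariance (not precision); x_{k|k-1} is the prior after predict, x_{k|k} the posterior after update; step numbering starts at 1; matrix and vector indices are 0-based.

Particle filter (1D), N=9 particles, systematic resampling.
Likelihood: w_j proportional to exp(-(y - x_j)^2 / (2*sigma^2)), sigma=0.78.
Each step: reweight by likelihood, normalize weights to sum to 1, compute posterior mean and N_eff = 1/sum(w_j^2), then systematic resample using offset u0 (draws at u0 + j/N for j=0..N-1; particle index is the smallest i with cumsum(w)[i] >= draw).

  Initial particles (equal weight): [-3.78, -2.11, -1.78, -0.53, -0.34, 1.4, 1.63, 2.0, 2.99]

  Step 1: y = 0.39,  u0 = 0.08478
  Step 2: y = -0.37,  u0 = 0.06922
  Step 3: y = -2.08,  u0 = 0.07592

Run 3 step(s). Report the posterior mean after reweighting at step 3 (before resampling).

post_mean = -0.4265

step 1: w=[0.0000, 0.0029, 0.0104, 0.2483, 0.3213, 0.2153, 0.1407, 0.0591, 0.0019]  mean=0.3893  Neff=4.2615  idx=[3, 3, 4, 4, 4, 5, 5, 6, 7]
step 2: w=[0.1899, 0.1899, 0.1938, 0.1938, 0.1938, 0.0148, 0.0148, 0.0072, 0.0019]  mean=-0.3420  Neff=5.3959  idx=[0, 0, 1, 2, 2, 3, 3, 4, 4]
step 3: w=[0.1518, 0.1518, 0.1518, 0.0908, 0.0908, 0.0908, 0.0908, 0.0908, 0.0908]  mean=-0.4265  Neff=8.4356  idx=[0, 1, 1, 2, 3, 4, 6, 7, 8]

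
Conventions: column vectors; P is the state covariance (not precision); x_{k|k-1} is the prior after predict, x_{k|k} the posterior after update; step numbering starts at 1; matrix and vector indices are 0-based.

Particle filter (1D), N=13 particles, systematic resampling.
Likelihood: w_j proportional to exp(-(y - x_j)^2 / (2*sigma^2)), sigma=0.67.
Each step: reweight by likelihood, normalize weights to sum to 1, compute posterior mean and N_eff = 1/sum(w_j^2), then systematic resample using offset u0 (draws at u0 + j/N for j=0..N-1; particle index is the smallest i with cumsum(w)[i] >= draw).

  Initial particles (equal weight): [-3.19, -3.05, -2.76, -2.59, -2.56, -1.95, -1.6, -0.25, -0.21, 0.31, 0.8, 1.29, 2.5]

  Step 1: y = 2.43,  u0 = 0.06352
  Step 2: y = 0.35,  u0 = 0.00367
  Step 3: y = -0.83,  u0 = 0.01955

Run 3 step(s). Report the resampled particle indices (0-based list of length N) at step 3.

resampled_idx = [0, 1, 2, 3, 4, 5, 6, 7, 8, 9, 10, 11, 12]

step 1: w=[0.0000, 0.0000, 0.0000, 0.0000, 0.0000, 0.0000, 0.0000, 0.0003, 0.0003, 0.0052, 0.0402, 0.1824, 0.7716]  mean=2.1979  Neff=1.5867  idx=[11, 11, 11, 12, 12, 12, 12, 12, 12, 12, 12, 12, 12]
step 2: w=[0.3169, 0.3169, 0.3169, 0.0049, 0.0049, 0.0049, 0.0049, 0.0049, 0.0049, 0.0049, 0.0049, 0.0049, 0.0049]  mean=1.3496  Neff=3.3161  idx=[0, 0, 0, 0, 0, 1, 1, 1, 1, 2, 2, 2, 2]
step 3: w=[0.0769, 0.0769, 0.0769, 0.0769, 0.0769, 0.0769, 0.0769, 0.0769, 0.0769, 0.0769, 0.0769, 0.0769, 0.0769]  mean=1.2900  Neff=13.0000  idx=[0, 1, 2, 3, 4, 5, 6, 7, 8, 9, 10, 11, 12]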